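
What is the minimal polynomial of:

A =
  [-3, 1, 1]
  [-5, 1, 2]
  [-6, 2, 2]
x^3

The characteristic polynomial is χ_A(x) = x^3, so the eigenvalues are known. The minimal polynomial is
  m_A(x) = Π_λ (x − λ)^{k_λ}
where k_λ is the size of the *largest* Jordan block for λ (equivalently, the smallest k with (A − λI)^k v = 0 for every generalised eigenvector v of λ).

  λ = 0: largest Jordan block has size 3, contributing (x − 0)^3

So m_A(x) = x^3 = x^3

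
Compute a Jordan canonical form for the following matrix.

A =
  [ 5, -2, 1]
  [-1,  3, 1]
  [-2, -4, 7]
J_3(5)

The characteristic polynomial is
  det(x·I − A) = x^3 - 15*x^2 + 75*x - 125 = (x - 5)^3

Eigenvalues and multiplicities (the geometric multiplicity of λ is n − rank(A − λI), which equals the number of Jordan blocks for λ):
  λ = 5: algebraic multiplicity = 3, geometric multiplicity = 1

Determining the block sizes for each eigenvalue:
  λ = 5: one block (gm = 1), so the single block has size am = 3 → block sizes [3]

Assembling the blocks gives a Jordan form
J =
  [5, 1, 0]
  [0, 5, 1]
  [0, 0, 5]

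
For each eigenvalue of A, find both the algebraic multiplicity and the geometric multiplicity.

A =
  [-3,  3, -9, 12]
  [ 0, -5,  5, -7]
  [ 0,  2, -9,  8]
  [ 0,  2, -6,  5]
λ = -3: alg = 4, geom = 2

Step 1 — factor the characteristic polynomial to read off the algebraic multiplicities:
  χ_A(x) = (x + 3)^4

Step 2 — compute geometric multiplicities via the rank-nullity identity g(λ) = n − rank(A − λI):
  rank(A − (-3)·I) = 2, so dim ker(A − (-3)·I) = n − 2 = 2

Summary:
  λ = -3: algebraic multiplicity = 4, geometric multiplicity = 2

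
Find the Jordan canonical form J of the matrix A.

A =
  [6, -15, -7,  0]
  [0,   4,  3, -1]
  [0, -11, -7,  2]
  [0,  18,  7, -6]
J_3(-3) ⊕ J_1(6)

The characteristic polynomial is
  det(x·I − A) = x^4 + 3*x^3 - 27*x^2 - 135*x - 162 = (x - 6)*(x + 3)^3

Eigenvalues and multiplicities (the geometric multiplicity of λ is n − rank(A − λI), which equals the number of Jordan blocks for λ):
  λ = -3: algebraic multiplicity = 3, geometric multiplicity = 1
  λ = 6: algebraic multiplicity = 1, geometric multiplicity = 1

Determining the block sizes for each eigenvalue:
  λ = -3: one block (gm = 1), so the single block has size am = 3 → block sizes [3]
  λ = 6: one block (gm = 1), so the single block has size am = 1 → block sizes [1]

Assembling the blocks gives a Jordan form
J =
  [-3,  1,  0, 0]
  [ 0, -3,  1, 0]
  [ 0,  0, -3, 0]
  [ 0,  0,  0, 6]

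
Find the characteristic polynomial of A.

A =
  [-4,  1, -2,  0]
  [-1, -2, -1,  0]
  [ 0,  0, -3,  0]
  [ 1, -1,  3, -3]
x^4 + 12*x^3 + 54*x^2 + 108*x + 81

Expanding det(x·I − A) (e.g. by cofactor expansion or by noting that A is similar to its Jordan form J, which has the same characteristic polynomial as A) gives
  χ_A(x) = x^4 + 12*x^3 + 54*x^2 + 108*x + 81
which factors as (x + 3)^4. The eigenvalues (with algebraic multiplicities) are λ = -3 with multiplicity 4.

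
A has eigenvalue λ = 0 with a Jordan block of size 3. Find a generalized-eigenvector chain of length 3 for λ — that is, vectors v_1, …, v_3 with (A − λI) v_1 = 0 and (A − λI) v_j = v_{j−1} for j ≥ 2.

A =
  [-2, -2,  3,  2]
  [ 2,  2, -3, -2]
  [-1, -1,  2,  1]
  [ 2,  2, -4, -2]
A Jordan chain for λ = 0 of length 3:
v_1 = (1, -1, 0, 0)ᵀ
v_2 = (-2, 2, -1, 2)ᵀ
v_3 = (1, 0, 0, 0)ᵀ

Let N = A − (0)·I. We want v_3 with N^3 v_3 = 0 but N^2 v_3 ≠ 0; then v_{j-1} := N · v_j for j = 3, …, 2.

Pick v_3 = (1, 0, 0, 0)ᵀ.
Then v_2 = N · v_3 = (-2, 2, -1, 2)ᵀ.
Then v_1 = N · v_2 = (1, -1, 0, 0)ᵀ.

Sanity check: (A − (0)·I) v_1 = (0, 0, 0, 0)ᵀ = 0. ✓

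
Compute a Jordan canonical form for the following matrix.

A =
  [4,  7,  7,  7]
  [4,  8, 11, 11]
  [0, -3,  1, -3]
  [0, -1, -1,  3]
J_3(4) ⊕ J_1(4)

The characteristic polynomial is
  det(x·I − A) = x^4 - 16*x^3 + 96*x^2 - 256*x + 256 = (x - 4)^4

Eigenvalues and multiplicities (the geometric multiplicity of λ is n − rank(A − λI), which equals the number of Jordan blocks for λ):
  λ = 4: algebraic multiplicity = 4, geometric multiplicity = 2

Determining the block sizes for each eigenvalue:
  λ = 4: with am = 4 and gm = 2, the partition is not yet determined (e.g. several partitions of 4 into 2 parts exist). Let N = A − (4)·I. Computing rank(N^1) = 2, rank(N^2) = 1, rank(N^3) = 0; the number of blocks of size ≥ j is rank(N^{j−1}) − rank(N^j), giving [2, 1, 1]. So we have 1 block(s) of size 3, 1 block(s) of size 1 → block sizes [3, 1]

Assembling the blocks gives a Jordan form
J =
  [4, 1, 0, 0]
  [0, 4, 1, 0]
  [0, 0, 4, 0]
  [0, 0, 0, 4]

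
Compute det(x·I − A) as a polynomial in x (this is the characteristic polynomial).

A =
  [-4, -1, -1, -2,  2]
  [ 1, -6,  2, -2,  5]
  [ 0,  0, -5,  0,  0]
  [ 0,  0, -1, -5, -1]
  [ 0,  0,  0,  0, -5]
x^5 + 25*x^4 + 250*x^3 + 1250*x^2 + 3125*x + 3125

Expanding det(x·I − A) (e.g. by cofactor expansion or by noting that A is similar to its Jordan form J, which has the same characteristic polynomial as A) gives
  χ_A(x) = x^5 + 25*x^4 + 250*x^3 + 1250*x^2 + 3125*x + 3125
which factors as (x + 5)^5. The eigenvalues (with algebraic multiplicities) are λ = -5 with multiplicity 5.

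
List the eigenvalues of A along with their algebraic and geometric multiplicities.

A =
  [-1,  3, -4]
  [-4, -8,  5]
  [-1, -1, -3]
λ = -4: alg = 3, geom = 1

Step 1 — factor the characteristic polynomial to read off the algebraic multiplicities:
  χ_A(x) = (x + 4)^3

Step 2 — compute geometric multiplicities via the rank-nullity identity g(λ) = n − rank(A − λI):
  rank(A − (-4)·I) = 2, so dim ker(A − (-4)·I) = n − 2 = 1

Summary:
  λ = -4: algebraic multiplicity = 3, geometric multiplicity = 1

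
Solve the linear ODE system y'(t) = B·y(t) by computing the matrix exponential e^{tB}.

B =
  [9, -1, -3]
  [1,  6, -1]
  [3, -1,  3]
e^{tB} =
  [-t^2*exp(6*t)/2 + 3*t*exp(6*t) + exp(6*t), -t*exp(6*t), t^2*exp(6*t)/2 - 3*t*exp(6*t)]
  [t*exp(6*t), exp(6*t), -t*exp(6*t)]
  [-t^2*exp(6*t)/2 + 3*t*exp(6*t), -t*exp(6*t), t^2*exp(6*t)/2 - 3*t*exp(6*t) + exp(6*t)]

Strategy: write B = P · J · P⁻¹ where J is a Jordan canonical form, so e^{tB} = P · e^{tJ} · P⁻¹, and e^{tJ} can be computed block-by-block.

B has Jordan form
J =
  [6, 1, 0]
  [0, 6, 1]
  [0, 0, 6]
(up to reordering of blocks).

Per-block formulas:
  For a 3×3 Jordan block J_3(6): exp(t · J_3(6)) = e^(6t)·(I + t·N + (t^2/2)·N^2), where N is the 3×3 nilpotent shift.

After assembling e^{tJ} and conjugating by P, we get:

e^{tB} =
  [-t^2*exp(6*t)/2 + 3*t*exp(6*t) + exp(6*t), -t*exp(6*t), t^2*exp(6*t)/2 - 3*t*exp(6*t)]
  [t*exp(6*t), exp(6*t), -t*exp(6*t)]
  [-t^2*exp(6*t)/2 + 3*t*exp(6*t), -t*exp(6*t), t^2*exp(6*t)/2 - 3*t*exp(6*t) + exp(6*t)]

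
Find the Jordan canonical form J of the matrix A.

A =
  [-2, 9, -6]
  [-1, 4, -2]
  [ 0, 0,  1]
J_2(1) ⊕ J_1(1)

The characteristic polynomial is
  det(x·I − A) = x^3 - 3*x^2 + 3*x - 1 = (x - 1)^3

Eigenvalues and multiplicities (the geometric multiplicity of λ is n − rank(A − λI), which equals the number of Jordan blocks for λ):
  λ = 1: algebraic multiplicity = 3, geometric multiplicity = 2

Determining the block sizes for each eigenvalue:
  λ = 1: 2 blocks summing to 3 forces exactly one block of size 2 and the rest size 1 → block sizes [2, 1]

Assembling the blocks gives a Jordan form
J =
  [1, 1, 0]
  [0, 1, 0]
  [0, 0, 1]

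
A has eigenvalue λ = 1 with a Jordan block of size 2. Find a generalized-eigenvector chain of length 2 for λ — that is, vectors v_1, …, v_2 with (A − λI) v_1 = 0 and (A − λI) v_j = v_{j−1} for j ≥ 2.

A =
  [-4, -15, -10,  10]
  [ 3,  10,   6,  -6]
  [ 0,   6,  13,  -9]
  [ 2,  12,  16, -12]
A Jordan chain for λ = 1 of length 2:
v_1 = (-5, 3, 0, 2)ᵀ
v_2 = (1, 0, 0, 0)ᵀ

Let N = A − (1)·I. We want v_2 with N^2 v_2 = 0 but N^1 v_2 ≠ 0; then v_{j-1} := N · v_j for j = 2, …, 2.

Pick v_2 = (1, 0, 0, 0)ᵀ.
Then v_1 = N · v_2 = (-5, 3, 0, 2)ᵀ.

Sanity check: (A − (1)·I) v_1 = (0, 0, 0, 0)ᵀ = 0. ✓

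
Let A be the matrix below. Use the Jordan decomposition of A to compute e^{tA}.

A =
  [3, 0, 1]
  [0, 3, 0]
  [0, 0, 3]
e^{tA} =
  [exp(3*t), 0, t*exp(3*t)]
  [0, exp(3*t), 0]
  [0, 0, exp(3*t)]

Strategy: write A = P · J · P⁻¹ where J is a Jordan canonical form, so e^{tA} = P · e^{tJ} · P⁻¹, and e^{tJ} can be computed block-by-block.

A has Jordan form
J =
  [3, 1, 0]
  [0, 3, 0]
  [0, 0, 3]
(up to reordering of blocks).

Per-block formulas:
  For a 2×2 Jordan block J_2(3): exp(t · J_2(3)) = e^(3t)·(I + t·N), where N is the 2×2 nilpotent shift.
  For a 1×1 block at λ = 3: exp(t · [3]) = [e^(3t)].

After assembling e^{tJ} and conjugating by P, we get:

e^{tA} =
  [exp(3*t), 0, t*exp(3*t)]
  [0, exp(3*t), 0]
  [0, 0, exp(3*t)]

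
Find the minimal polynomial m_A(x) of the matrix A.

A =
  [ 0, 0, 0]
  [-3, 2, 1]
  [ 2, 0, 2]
x^3 - 4*x^2 + 4*x

The characteristic polynomial is χ_A(x) = x*(x - 2)^2, so the eigenvalues are known. The minimal polynomial is
  m_A(x) = Π_λ (x − λ)^{k_λ}
where k_λ is the size of the *largest* Jordan block for λ (equivalently, the smallest k with (A − λI)^k v = 0 for every generalised eigenvector v of λ).

  λ = 0: largest Jordan block has size 1, contributing (x − 0)
  λ = 2: largest Jordan block has size 2, contributing (x − 2)^2

So m_A(x) = x*(x - 2)^2 = x^3 - 4*x^2 + 4*x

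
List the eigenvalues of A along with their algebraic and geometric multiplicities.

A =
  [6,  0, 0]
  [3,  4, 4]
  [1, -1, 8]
λ = 6: alg = 3, geom = 1

Step 1 — factor the characteristic polynomial to read off the algebraic multiplicities:
  χ_A(x) = (x - 6)^3

Step 2 — compute geometric multiplicities via the rank-nullity identity g(λ) = n − rank(A − λI):
  rank(A − (6)·I) = 2, so dim ker(A − (6)·I) = n − 2 = 1

Summary:
  λ = 6: algebraic multiplicity = 3, geometric multiplicity = 1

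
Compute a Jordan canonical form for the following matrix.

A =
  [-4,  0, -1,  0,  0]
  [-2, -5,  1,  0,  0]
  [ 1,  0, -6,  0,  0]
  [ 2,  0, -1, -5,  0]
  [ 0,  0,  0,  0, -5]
J_3(-5) ⊕ J_1(-5) ⊕ J_1(-5)

The characteristic polynomial is
  det(x·I − A) = x^5 + 25*x^4 + 250*x^3 + 1250*x^2 + 3125*x + 3125 = (x + 5)^5

Eigenvalues and multiplicities (the geometric multiplicity of λ is n − rank(A − λI), which equals the number of Jordan blocks for λ):
  λ = -5: algebraic multiplicity = 5, geometric multiplicity = 3

Determining the block sizes for each eigenvalue:
  λ = -5: with am = 5 and gm = 3, the partition is not yet determined (e.g. several partitions of 5 into 3 parts exist). Let N = A − (-5)·I. Computing rank(N^1) = 2, rank(N^2) = 1, rank(N^3) = 0; the number of blocks of size ≥ j is rank(N^{j−1}) − rank(N^j), giving [3, 1, 1]. So we have 1 block(s) of size 3, 2 block(s) of size 1 → block sizes [3, 1, 1]

Assembling the blocks gives a Jordan form
J =
  [-5,  1,  0,  0,  0]
  [ 0, -5,  1,  0,  0]
  [ 0,  0, -5,  0,  0]
  [ 0,  0,  0, -5,  0]
  [ 0,  0,  0,  0, -5]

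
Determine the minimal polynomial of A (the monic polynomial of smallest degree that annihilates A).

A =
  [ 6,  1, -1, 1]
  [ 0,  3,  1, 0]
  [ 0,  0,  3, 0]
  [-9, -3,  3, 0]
x^3 - 9*x^2 + 27*x - 27

The characteristic polynomial is χ_A(x) = (x - 3)^4, so the eigenvalues are known. The minimal polynomial is
  m_A(x) = Π_λ (x − λ)^{k_λ}
where k_λ is the size of the *largest* Jordan block for λ (equivalently, the smallest k with (A − λI)^k v = 0 for every generalised eigenvector v of λ).

  λ = 3: largest Jordan block has size 3, contributing (x − 3)^3

So m_A(x) = (x - 3)^3 = x^3 - 9*x^2 + 27*x - 27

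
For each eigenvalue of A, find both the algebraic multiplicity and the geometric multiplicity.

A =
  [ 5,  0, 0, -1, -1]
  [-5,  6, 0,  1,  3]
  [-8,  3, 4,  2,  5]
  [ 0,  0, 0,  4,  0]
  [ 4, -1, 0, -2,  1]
λ = 4: alg = 5, geom = 3

Step 1 — factor the characteristic polynomial to read off the algebraic multiplicities:
  χ_A(x) = (x - 4)^5

Step 2 — compute geometric multiplicities via the rank-nullity identity g(λ) = n − rank(A − λI):
  rank(A − (4)·I) = 2, so dim ker(A − (4)·I) = n − 2 = 3

Summary:
  λ = 4: algebraic multiplicity = 5, geometric multiplicity = 3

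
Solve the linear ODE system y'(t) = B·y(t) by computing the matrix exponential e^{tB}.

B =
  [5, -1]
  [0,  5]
e^{tB} =
  [exp(5*t), -t*exp(5*t)]
  [0, exp(5*t)]

Strategy: write B = P · J · P⁻¹ where J is a Jordan canonical form, so e^{tB} = P · e^{tJ} · P⁻¹, and e^{tJ} can be computed block-by-block.

B has Jordan form
J =
  [5, 1]
  [0, 5]
(up to reordering of blocks).

Per-block formulas:
  For a 2×2 Jordan block J_2(5): exp(t · J_2(5)) = e^(5t)·(I + t·N), where N is the 2×2 nilpotent shift.

After assembling e^{tJ} and conjugating by P, we get:

e^{tB} =
  [exp(5*t), -t*exp(5*t)]
  [0, exp(5*t)]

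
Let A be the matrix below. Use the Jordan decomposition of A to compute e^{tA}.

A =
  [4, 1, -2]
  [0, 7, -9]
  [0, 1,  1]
e^{tA} =
  [exp(4*t), t^2*exp(4*t)/2 + t*exp(4*t), -3*t^2*exp(4*t)/2 - 2*t*exp(4*t)]
  [0, 3*t*exp(4*t) + exp(4*t), -9*t*exp(4*t)]
  [0, t*exp(4*t), -3*t*exp(4*t) + exp(4*t)]

Strategy: write A = P · J · P⁻¹ where J is a Jordan canonical form, so e^{tA} = P · e^{tJ} · P⁻¹, and e^{tJ} can be computed block-by-block.

A has Jordan form
J =
  [4, 1, 0]
  [0, 4, 1]
  [0, 0, 4]
(up to reordering of blocks).

Per-block formulas:
  For a 3×3 Jordan block J_3(4): exp(t · J_3(4)) = e^(4t)·(I + t·N + (t^2/2)·N^2), where N is the 3×3 nilpotent shift.

After assembling e^{tJ} and conjugating by P, we get:

e^{tA} =
  [exp(4*t), t^2*exp(4*t)/2 + t*exp(4*t), -3*t^2*exp(4*t)/2 - 2*t*exp(4*t)]
  [0, 3*t*exp(4*t) + exp(4*t), -9*t*exp(4*t)]
  [0, t*exp(4*t), -3*t*exp(4*t) + exp(4*t)]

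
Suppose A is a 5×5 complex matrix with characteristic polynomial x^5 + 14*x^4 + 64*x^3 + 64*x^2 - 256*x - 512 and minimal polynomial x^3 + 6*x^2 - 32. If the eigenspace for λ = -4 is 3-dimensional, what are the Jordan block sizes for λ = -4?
Block sizes for λ = -4: [2, 1, 1]

Step 1 — from the characteristic polynomial, algebraic multiplicity of λ = -4 is 4. From dim ker(A − (-4)·I) = 3, there are exactly 3 Jordan blocks for λ = -4.
Step 2 — from the minimal polynomial, the factor (x + 4)^2 tells us the largest block for λ = -4 has size 2.
Step 3 — with total size 4, 3 blocks, and largest block 2, the block sizes (in nonincreasing order) are [2, 1, 1].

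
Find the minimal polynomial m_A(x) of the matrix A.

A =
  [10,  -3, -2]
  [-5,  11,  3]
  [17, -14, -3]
x^3 - 18*x^2 + 108*x - 216

The characteristic polynomial is χ_A(x) = (x - 6)^3, so the eigenvalues are known. The minimal polynomial is
  m_A(x) = Π_λ (x − λ)^{k_λ}
where k_λ is the size of the *largest* Jordan block for λ (equivalently, the smallest k with (A − λI)^k v = 0 for every generalised eigenvector v of λ).

  λ = 6: largest Jordan block has size 3, contributing (x − 6)^3

So m_A(x) = (x - 6)^3 = x^3 - 18*x^2 + 108*x - 216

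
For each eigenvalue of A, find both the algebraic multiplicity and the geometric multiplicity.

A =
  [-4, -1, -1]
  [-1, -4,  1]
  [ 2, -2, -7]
λ = -5: alg = 3, geom = 2

Step 1 — factor the characteristic polynomial to read off the algebraic multiplicities:
  χ_A(x) = (x + 5)^3

Step 2 — compute geometric multiplicities via the rank-nullity identity g(λ) = n − rank(A − λI):
  rank(A − (-5)·I) = 1, so dim ker(A − (-5)·I) = n − 1 = 2

Summary:
  λ = -5: algebraic multiplicity = 3, geometric multiplicity = 2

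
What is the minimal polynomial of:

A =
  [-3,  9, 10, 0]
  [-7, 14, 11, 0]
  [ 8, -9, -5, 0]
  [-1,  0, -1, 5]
x^3 - 6*x^2 - 15*x + 100

The characteristic polynomial is χ_A(x) = (x - 5)^3*(x + 4), so the eigenvalues are known. The minimal polynomial is
  m_A(x) = Π_λ (x − λ)^{k_λ}
where k_λ is the size of the *largest* Jordan block for λ (equivalently, the smallest k with (A − λI)^k v = 0 for every generalised eigenvector v of λ).

  λ = -4: largest Jordan block has size 1, contributing (x + 4)
  λ = 5: largest Jordan block has size 2, contributing (x − 5)^2

So m_A(x) = (x - 5)^2*(x + 4) = x^3 - 6*x^2 - 15*x + 100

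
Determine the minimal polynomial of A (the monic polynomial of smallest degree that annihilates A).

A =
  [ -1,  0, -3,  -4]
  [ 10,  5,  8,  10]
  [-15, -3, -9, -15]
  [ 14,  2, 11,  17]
x^3 - 9*x^2 + 27*x - 27

The characteristic polynomial is χ_A(x) = (x - 3)^4, so the eigenvalues are known. The minimal polynomial is
  m_A(x) = Π_λ (x − λ)^{k_λ}
where k_λ is the size of the *largest* Jordan block for λ (equivalently, the smallest k with (A − λI)^k v = 0 for every generalised eigenvector v of λ).

  λ = 3: largest Jordan block has size 3, contributing (x − 3)^3

So m_A(x) = (x - 3)^3 = x^3 - 9*x^2 + 27*x - 27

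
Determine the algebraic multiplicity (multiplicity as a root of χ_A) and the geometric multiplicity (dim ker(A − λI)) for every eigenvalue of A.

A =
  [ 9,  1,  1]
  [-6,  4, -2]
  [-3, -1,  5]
λ = 6: alg = 3, geom = 2

Step 1 — factor the characteristic polynomial to read off the algebraic multiplicities:
  χ_A(x) = (x - 6)^3

Step 2 — compute geometric multiplicities via the rank-nullity identity g(λ) = n − rank(A − λI):
  rank(A − (6)·I) = 1, so dim ker(A − (6)·I) = n − 1 = 2

Summary:
  λ = 6: algebraic multiplicity = 3, geometric multiplicity = 2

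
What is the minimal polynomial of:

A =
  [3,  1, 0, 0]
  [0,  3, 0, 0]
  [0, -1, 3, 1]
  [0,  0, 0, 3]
x^2 - 6*x + 9

The characteristic polynomial is χ_A(x) = (x - 3)^4, so the eigenvalues are known. The minimal polynomial is
  m_A(x) = Π_λ (x − λ)^{k_λ}
where k_λ is the size of the *largest* Jordan block for λ (equivalently, the smallest k with (A − λI)^k v = 0 for every generalised eigenvector v of λ).

  λ = 3: largest Jordan block has size 2, contributing (x − 3)^2

So m_A(x) = (x - 3)^2 = x^2 - 6*x + 9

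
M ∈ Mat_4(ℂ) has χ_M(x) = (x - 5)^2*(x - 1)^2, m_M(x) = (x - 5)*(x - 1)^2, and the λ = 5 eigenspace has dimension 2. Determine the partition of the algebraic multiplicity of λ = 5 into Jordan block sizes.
Block sizes for λ = 5: [1, 1]

Step 1 — from the characteristic polynomial, algebraic multiplicity of λ = 5 is 2. From dim ker(M − (5)·I) = 2, there are exactly 2 Jordan blocks for λ = 5.
Step 2 — from the minimal polynomial, the factor (x − 5) tells us the largest block for λ = 5 has size 1.
Step 3 — with total size 2, 2 blocks, and largest block 1, the block sizes (in nonincreasing order) are [1, 1].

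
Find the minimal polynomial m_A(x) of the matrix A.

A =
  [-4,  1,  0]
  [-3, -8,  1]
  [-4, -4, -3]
x^3 + 15*x^2 + 75*x + 125

The characteristic polynomial is χ_A(x) = (x + 5)^3, so the eigenvalues are known. The minimal polynomial is
  m_A(x) = Π_λ (x − λ)^{k_λ}
where k_λ is the size of the *largest* Jordan block for λ (equivalently, the smallest k with (A − λI)^k v = 0 for every generalised eigenvector v of λ).

  λ = -5: largest Jordan block has size 3, contributing (x + 5)^3

So m_A(x) = (x + 5)^3 = x^3 + 15*x^2 + 75*x + 125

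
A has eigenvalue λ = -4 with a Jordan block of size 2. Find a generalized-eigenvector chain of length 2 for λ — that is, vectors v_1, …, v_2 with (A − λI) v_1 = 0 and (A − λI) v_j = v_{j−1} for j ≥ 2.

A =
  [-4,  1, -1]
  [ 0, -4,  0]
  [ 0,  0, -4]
A Jordan chain for λ = -4 of length 2:
v_1 = (1, 0, 0)ᵀ
v_2 = (0, 1, 0)ᵀ

Let N = A − (-4)·I. We want v_2 with N^2 v_2 = 0 but N^1 v_2 ≠ 0; then v_{j-1} := N · v_j for j = 2, …, 2.

Pick v_2 = (0, 1, 0)ᵀ.
Then v_1 = N · v_2 = (1, 0, 0)ᵀ.

Sanity check: (A − (-4)·I) v_1 = (0, 0, 0)ᵀ = 0. ✓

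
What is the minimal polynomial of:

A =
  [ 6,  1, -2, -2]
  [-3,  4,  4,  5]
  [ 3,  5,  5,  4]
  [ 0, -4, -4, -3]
x^3 - 9*x^2 + 27*x - 27

The characteristic polynomial is χ_A(x) = (x - 3)^4, so the eigenvalues are known. The minimal polynomial is
  m_A(x) = Π_λ (x − λ)^{k_λ}
where k_λ is the size of the *largest* Jordan block for λ (equivalently, the smallest k with (A − λI)^k v = 0 for every generalised eigenvector v of λ).

  λ = 3: largest Jordan block has size 3, contributing (x − 3)^3

So m_A(x) = (x - 3)^3 = x^3 - 9*x^2 + 27*x - 27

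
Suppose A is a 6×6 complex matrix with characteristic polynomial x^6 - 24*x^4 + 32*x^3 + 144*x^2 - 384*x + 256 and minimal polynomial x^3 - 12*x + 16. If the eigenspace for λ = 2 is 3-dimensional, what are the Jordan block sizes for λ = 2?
Block sizes for λ = 2: [2, 1, 1]

Step 1 — from the characteristic polynomial, algebraic multiplicity of λ = 2 is 4. From dim ker(A − (2)·I) = 3, there are exactly 3 Jordan blocks for λ = 2.
Step 2 — from the minimal polynomial, the factor (x − 2)^2 tells us the largest block for λ = 2 has size 2.
Step 3 — with total size 4, 3 blocks, and largest block 2, the block sizes (in nonincreasing order) are [2, 1, 1].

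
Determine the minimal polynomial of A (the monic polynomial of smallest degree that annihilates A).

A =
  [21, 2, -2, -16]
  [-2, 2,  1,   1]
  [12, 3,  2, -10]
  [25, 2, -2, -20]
x^4 - 5*x^3 - 9*x^2 + 81*x - 108

The characteristic polynomial is χ_A(x) = (x - 3)^3*(x + 4), so the eigenvalues are known. The minimal polynomial is
  m_A(x) = Π_λ (x − λ)^{k_λ}
where k_λ is the size of the *largest* Jordan block for λ (equivalently, the smallest k with (A − λI)^k v = 0 for every generalised eigenvector v of λ).

  λ = -4: largest Jordan block has size 1, contributing (x + 4)
  λ = 3: largest Jordan block has size 3, contributing (x − 3)^3

So m_A(x) = (x - 3)^3*(x + 4) = x^4 - 5*x^3 - 9*x^2 + 81*x - 108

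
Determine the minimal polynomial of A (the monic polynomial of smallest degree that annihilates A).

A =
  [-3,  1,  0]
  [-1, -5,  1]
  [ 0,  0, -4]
x^3 + 12*x^2 + 48*x + 64

The characteristic polynomial is χ_A(x) = (x + 4)^3, so the eigenvalues are known. The minimal polynomial is
  m_A(x) = Π_λ (x − λ)^{k_λ}
where k_λ is the size of the *largest* Jordan block for λ (equivalently, the smallest k with (A − λI)^k v = 0 for every generalised eigenvector v of λ).

  λ = -4: largest Jordan block has size 3, contributing (x + 4)^3

So m_A(x) = (x + 4)^3 = x^3 + 12*x^2 + 48*x + 64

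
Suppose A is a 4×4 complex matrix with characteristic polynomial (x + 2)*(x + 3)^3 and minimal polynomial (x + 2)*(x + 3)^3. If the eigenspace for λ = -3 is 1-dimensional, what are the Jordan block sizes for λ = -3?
Block sizes for λ = -3: [3]

Step 1 — from the characteristic polynomial, algebraic multiplicity of λ = -3 is 3. From dim ker(A − (-3)·I) = 1, there are exactly 1 Jordan blocks for λ = -3.
Step 2 — from the minimal polynomial, the factor (x + 3)^3 tells us the largest block for λ = -3 has size 3.
Step 3 — with total size 3, 1 blocks, and largest block 3, the block sizes (in nonincreasing order) are [3].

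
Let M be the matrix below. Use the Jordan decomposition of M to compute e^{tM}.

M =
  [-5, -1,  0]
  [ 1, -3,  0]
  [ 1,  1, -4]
e^{tM} =
  [-t*exp(-4*t) + exp(-4*t), -t*exp(-4*t), 0]
  [t*exp(-4*t), t*exp(-4*t) + exp(-4*t), 0]
  [t*exp(-4*t), t*exp(-4*t), exp(-4*t)]

Strategy: write M = P · J · P⁻¹ where J is a Jordan canonical form, so e^{tM} = P · e^{tJ} · P⁻¹, and e^{tJ} can be computed block-by-block.

M has Jordan form
J =
  [-4,  1,  0]
  [ 0, -4,  0]
  [ 0,  0, -4]
(up to reordering of blocks).

Per-block formulas:
  For a 1×1 block at λ = -4: exp(t · [-4]) = [e^(-4t)].
  For a 2×2 Jordan block J_2(-4): exp(t · J_2(-4)) = e^(-4t)·(I + t·N), where N is the 2×2 nilpotent shift.

After assembling e^{tJ} and conjugating by P, we get:

e^{tM} =
  [-t*exp(-4*t) + exp(-4*t), -t*exp(-4*t), 0]
  [t*exp(-4*t), t*exp(-4*t) + exp(-4*t), 0]
  [t*exp(-4*t), t*exp(-4*t), exp(-4*t)]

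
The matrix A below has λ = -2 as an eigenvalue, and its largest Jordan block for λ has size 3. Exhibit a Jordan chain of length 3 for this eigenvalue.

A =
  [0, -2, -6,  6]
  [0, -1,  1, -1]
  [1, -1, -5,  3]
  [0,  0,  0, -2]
A Jordan chain for λ = -2 of length 3:
v_1 = (-2, 1, -1, 0)ᵀ
v_2 = (2, 0, 1, 0)ᵀ
v_3 = (1, 0, 0, 0)ᵀ

Let N = A − (-2)·I. We want v_3 with N^3 v_3 = 0 but N^2 v_3 ≠ 0; then v_{j-1} := N · v_j for j = 3, …, 2.

Pick v_3 = (1, 0, 0, 0)ᵀ.
Then v_2 = N · v_3 = (2, 0, 1, 0)ᵀ.
Then v_1 = N · v_2 = (-2, 1, -1, 0)ᵀ.

Sanity check: (A − (-2)·I) v_1 = (0, 0, 0, 0)ᵀ = 0. ✓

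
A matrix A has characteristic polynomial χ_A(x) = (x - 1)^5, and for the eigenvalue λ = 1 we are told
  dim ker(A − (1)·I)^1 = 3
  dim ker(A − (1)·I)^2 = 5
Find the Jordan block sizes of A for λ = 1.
Block sizes for λ = 1: [2, 2, 1]

From the dimensions of kernels of powers, the number of Jordan blocks of size at least j is d_j − d_{j−1} where d_j = dim ker(N^j) (with d_0 = 0). Computing the differences gives [3, 2].
The number of blocks of size exactly k is (#blocks of size ≥ k) − (#blocks of size ≥ k + 1), so the partition is: 1 block(s) of size 1, 2 block(s) of size 2.
In nonincreasing order the block sizes are [2, 2, 1].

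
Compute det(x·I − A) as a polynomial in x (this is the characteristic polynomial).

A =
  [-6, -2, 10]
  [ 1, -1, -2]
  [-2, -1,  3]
x^3 + 4*x^2 + 5*x + 2

Expanding det(x·I − A) (e.g. by cofactor expansion or by noting that A is similar to its Jordan form J, which has the same characteristic polynomial as A) gives
  χ_A(x) = x^3 + 4*x^2 + 5*x + 2
which factors as (x + 1)^2*(x + 2). The eigenvalues (with algebraic multiplicities) are λ = -2 with multiplicity 1, λ = -1 with multiplicity 2.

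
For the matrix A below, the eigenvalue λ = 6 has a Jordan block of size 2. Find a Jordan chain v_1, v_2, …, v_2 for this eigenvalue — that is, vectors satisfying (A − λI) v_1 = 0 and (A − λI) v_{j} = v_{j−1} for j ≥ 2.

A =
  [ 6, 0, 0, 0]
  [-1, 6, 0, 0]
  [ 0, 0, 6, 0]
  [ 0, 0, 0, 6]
A Jordan chain for λ = 6 of length 2:
v_1 = (0, -1, 0, 0)ᵀ
v_2 = (1, 0, 0, 0)ᵀ

Let N = A − (6)·I. We want v_2 with N^2 v_2 = 0 but N^1 v_2 ≠ 0; then v_{j-1} := N · v_j for j = 2, …, 2.

Pick v_2 = (1, 0, 0, 0)ᵀ.
Then v_1 = N · v_2 = (0, -1, 0, 0)ᵀ.

Sanity check: (A − (6)·I) v_1 = (0, 0, 0, 0)ᵀ = 0. ✓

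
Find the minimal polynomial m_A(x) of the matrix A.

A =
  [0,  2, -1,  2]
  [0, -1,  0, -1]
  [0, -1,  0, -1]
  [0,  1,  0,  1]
x^3

The characteristic polynomial is χ_A(x) = x^4, so the eigenvalues are known. The minimal polynomial is
  m_A(x) = Π_λ (x − λ)^{k_λ}
where k_λ is the size of the *largest* Jordan block for λ (equivalently, the smallest k with (A − λI)^k v = 0 for every generalised eigenvector v of λ).

  λ = 0: largest Jordan block has size 3, contributing (x − 0)^3

So m_A(x) = x^3 = x^3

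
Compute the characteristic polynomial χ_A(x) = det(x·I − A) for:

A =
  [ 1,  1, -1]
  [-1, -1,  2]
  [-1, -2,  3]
x^3 - 3*x^2 + 3*x - 1

Expanding det(x·I − A) (e.g. by cofactor expansion or by noting that A is similar to its Jordan form J, which has the same characteristic polynomial as A) gives
  χ_A(x) = x^3 - 3*x^2 + 3*x - 1
which factors as (x - 1)^3. The eigenvalues (with algebraic multiplicities) are λ = 1 with multiplicity 3.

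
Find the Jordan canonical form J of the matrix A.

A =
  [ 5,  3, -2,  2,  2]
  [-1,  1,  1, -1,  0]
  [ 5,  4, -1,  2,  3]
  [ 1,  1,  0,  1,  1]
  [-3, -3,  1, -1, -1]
J_3(1) ⊕ J_2(1)

The characteristic polynomial is
  det(x·I − A) = x^5 - 5*x^4 + 10*x^3 - 10*x^2 + 5*x - 1 = (x - 1)^5

Eigenvalues and multiplicities (the geometric multiplicity of λ is n − rank(A − λI), which equals the number of Jordan blocks for λ):
  λ = 1: algebraic multiplicity = 5, geometric multiplicity = 2

Determining the block sizes for each eigenvalue:
  λ = 1: with am = 5 and gm = 2, the partition is not yet determined (e.g. several partitions of 5 into 2 parts exist). Let N = A − (1)·I. Computing rank(N^1) = 3, rank(N^2) = 1, rank(N^3) = 0; the number of blocks of size ≥ j is rank(N^{j−1}) − rank(N^j), giving [2, 2, 1]. So we have 1 block(s) of size 3, 1 block(s) of size 2 → block sizes [3, 2]

Assembling the blocks gives a Jordan form
J =
  [1, 1, 0, 0, 0]
  [0, 1, 1, 0, 0]
  [0, 0, 1, 0, 0]
  [0, 0, 0, 1, 1]
  [0, 0, 0, 0, 1]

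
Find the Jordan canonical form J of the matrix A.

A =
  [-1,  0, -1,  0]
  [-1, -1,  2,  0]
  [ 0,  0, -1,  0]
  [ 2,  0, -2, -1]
J_3(-1) ⊕ J_1(-1)

The characteristic polynomial is
  det(x·I − A) = x^4 + 4*x^3 + 6*x^2 + 4*x + 1 = (x + 1)^4

Eigenvalues and multiplicities (the geometric multiplicity of λ is n − rank(A − λI), which equals the number of Jordan blocks for λ):
  λ = -1: algebraic multiplicity = 4, geometric multiplicity = 2

Determining the block sizes for each eigenvalue:
  λ = -1: with am = 4 and gm = 2, the partition is not yet determined (e.g. several partitions of 4 into 2 parts exist). Let N = A − (-1)·I. Computing rank(N^1) = 2, rank(N^2) = 1, rank(N^3) = 0; the number of blocks of size ≥ j is rank(N^{j−1}) − rank(N^j), giving [2, 1, 1]. So we have 1 block(s) of size 3, 1 block(s) of size 1 → block sizes [3, 1]

Assembling the blocks gives a Jordan form
J =
  [-1,  1,  0,  0]
  [ 0, -1,  1,  0]
  [ 0,  0, -1,  0]
  [ 0,  0,  0, -1]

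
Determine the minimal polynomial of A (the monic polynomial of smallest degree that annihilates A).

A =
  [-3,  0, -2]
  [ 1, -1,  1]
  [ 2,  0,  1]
x^2 + 2*x + 1

The characteristic polynomial is χ_A(x) = (x + 1)^3, so the eigenvalues are known. The minimal polynomial is
  m_A(x) = Π_λ (x − λ)^{k_λ}
where k_λ is the size of the *largest* Jordan block for λ (equivalently, the smallest k with (A − λI)^k v = 0 for every generalised eigenvector v of λ).

  λ = -1: largest Jordan block has size 2, contributing (x + 1)^2

So m_A(x) = (x + 1)^2 = x^2 + 2*x + 1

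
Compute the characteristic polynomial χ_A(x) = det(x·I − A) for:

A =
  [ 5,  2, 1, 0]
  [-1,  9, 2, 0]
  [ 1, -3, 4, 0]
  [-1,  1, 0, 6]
x^4 - 24*x^3 + 216*x^2 - 864*x + 1296

Expanding det(x·I − A) (e.g. by cofactor expansion or by noting that A is similar to its Jordan form J, which has the same characteristic polynomial as A) gives
  χ_A(x) = x^4 - 24*x^3 + 216*x^2 - 864*x + 1296
which factors as (x - 6)^4. The eigenvalues (with algebraic multiplicities) are λ = 6 with multiplicity 4.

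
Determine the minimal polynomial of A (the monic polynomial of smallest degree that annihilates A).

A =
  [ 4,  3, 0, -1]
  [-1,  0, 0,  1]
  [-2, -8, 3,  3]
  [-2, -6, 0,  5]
x^2 - 6*x + 9

The characteristic polynomial is χ_A(x) = (x - 3)^4, so the eigenvalues are known. The minimal polynomial is
  m_A(x) = Π_λ (x − λ)^{k_λ}
where k_λ is the size of the *largest* Jordan block for λ (equivalently, the smallest k with (A − λI)^k v = 0 for every generalised eigenvector v of λ).

  λ = 3: largest Jordan block has size 2, contributing (x − 3)^2

So m_A(x) = (x - 3)^2 = x^2 - 6*x + 9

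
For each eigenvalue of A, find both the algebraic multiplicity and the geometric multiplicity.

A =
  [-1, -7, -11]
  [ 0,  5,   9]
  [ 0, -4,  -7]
λ = -1: alg = 3, geom = 1

Step 1 — factor the characteristic polynomial to read off the algebraic multiplicities:
  χ_A(x) = (x + 1)^3

Step 2 — compute geometric multiplicities via the rank-nullity identity g(λ) = n − rank(A − λI):
  rank(A − (-1)·I) = 2, so dim ker(A − (-1)·I) = n − 2 = 1

Summary:
  λ = -1: algebraic multiplicity = 3, geometric multiplicity = 1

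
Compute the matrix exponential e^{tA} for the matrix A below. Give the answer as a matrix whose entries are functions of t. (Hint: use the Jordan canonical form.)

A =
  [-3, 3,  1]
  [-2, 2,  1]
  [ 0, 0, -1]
e^{tA} =
  [-2 + 3*exp(-t), 3 - 3*exp(-t), 1 - exp(-t)]
  [-2 + 2*exp(-t), 3 - 2*exp(-t), 1 - exp(-t)]
  [0, 0, exp(-t)]

Strategy: write A = P · J · P⁻¹ where J is a Jordan canonical form, so e^{tA} = P · e^{tJ} · P⁻¹, and e^{tJ} can be computed block-by-block.

A has Jordan form
J =
  [-1,  0, 0]
  [ 0, -1, 0]
  [ 0,  0, 0]
(up to reordering of blocks).

Per-block formulas:
  For a 1×1 block at λ = -1: exp(t · [-1]) = [e^(-1t)].
  For a 1×1 block at λ = 0: exp(t · [0]) = [e^(0t)].

After assembling e^{tJ} and conjugating by P, we get:

e^{tA} =
  [-2 + 3*exp(-t), 3 - 3*exp(-t), 1 - exp(-t)]
  [-2 + 2*exp(-t), 3 - 2*exp(-t), 1 - exp(-t)]
  [0, 0, exp(-t)]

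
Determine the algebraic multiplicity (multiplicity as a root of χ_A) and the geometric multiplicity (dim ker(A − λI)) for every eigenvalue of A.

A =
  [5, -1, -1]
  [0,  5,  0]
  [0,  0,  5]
λ = 5: alg = 3, geom = 2

Step 1 — factor the characteristic polynomial to read off the algebraic multiplicities:
  χ_A(x) = (x - 5)^3

Step 2 — compute geometric multiplicities via the rank-nullity identity g(λ) = n − rank(A − λI):
  rank(A − (5)·I) = 1, so dim ker(A − (5)·I) = n − 1 = 2

Summary:
  λ = 5: algebraic multiplicity = 3, geometric multiplicity = 2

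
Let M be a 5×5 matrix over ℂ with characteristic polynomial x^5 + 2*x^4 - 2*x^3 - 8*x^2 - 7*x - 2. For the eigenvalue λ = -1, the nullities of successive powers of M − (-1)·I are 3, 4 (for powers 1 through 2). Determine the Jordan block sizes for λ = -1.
Block sizes for λ = -1: [2, 1, 1]

From the dimensions of kernels of powers, the number of Jordan blocks of size at least j is d_j − d_{j−1} where d_j = dim ker(N^j) (with d_0 = 0). Computing the differences gives [3, 1].
The number of blocks of size exactly k is (#blocks of size ≥ k) − (#blocks of size ≥ k + 1), so the partition is: 2 block(s) of size 1, 1 block(s) of size 2.
In nonincreasing order the block sizes are [2, 1, 1].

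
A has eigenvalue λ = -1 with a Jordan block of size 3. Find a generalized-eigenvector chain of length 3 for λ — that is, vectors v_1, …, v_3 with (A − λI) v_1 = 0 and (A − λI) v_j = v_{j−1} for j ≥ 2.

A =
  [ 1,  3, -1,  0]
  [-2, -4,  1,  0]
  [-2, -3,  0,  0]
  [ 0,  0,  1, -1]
A Jordan chain for λ = -1 of length 3:
v_1 = (0, 0, 0, -2)ᵀ
v_2 = (2, -2, -2, 0)ᵀ
v_3 = (1, 0, 0, 0)ᵀ

Let N = A − (-1)·I. We want v_3 with N^3 v_3 = 0 but N^2 v_3 ≠ 0; then v_{j-1} := N · v_j for j = 3, …, 2.

Pick v_3 = (1, 0, 0, 0)ᵀ.
Then v_2 = N · v_3 = (2, -2, -2, 0)ᵀ.
Then v_1 = N · v_2 = (0, 0, 0, -2)ᵀ.

Sanity check: (A − (-1)·I) v_1 = (0, 0, 0, 0)ᵀ = 0. ✓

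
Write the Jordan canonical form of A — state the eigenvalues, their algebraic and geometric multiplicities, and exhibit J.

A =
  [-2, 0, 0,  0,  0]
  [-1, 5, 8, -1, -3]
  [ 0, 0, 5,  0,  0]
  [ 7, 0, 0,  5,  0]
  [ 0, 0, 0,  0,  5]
J_1(-2) ⊕ J_2(5) ⊕ J_1(5) ⊕ J_1(5)

The characteristic polynomial is
  det(x·I − A) = x^5 - 18*x^4 + 110*x^3 - 200*x^2 - 375*x + 1250 = (x - 5)^4*(x + 2)

Eigenvalues and multiplicities (the geometric multiplicity of λ is n − rank(A − λI), which equals the number of Jordan blocks for λ):
  λ = -2: algebraic multiplicity = 1, geometric multiplicity = 1
  λ = 5: algebraic multiplicity = 4, geometric multiplicity = 3

Determining the block sizes for each eigenvalue:
  λ = -2: one block (gm = 1), so the single block has size am = 1 → block sizes [1]
  λ = 5: 3 blocks summing to 4 forces exactly one block of size 2 and the rest size 1 → block sizes [2, 1, 1]

Assembling the blocks gives a Jordan form
J =
  [-2, 0, 0, 0, 0]
  [ 0, 5, 1, 0, 0]
  [ 0, 0, 5, 0, 0]
  [ 0, 0, 0, 5, 0]
  [ 0, 0, 0, 0, 5]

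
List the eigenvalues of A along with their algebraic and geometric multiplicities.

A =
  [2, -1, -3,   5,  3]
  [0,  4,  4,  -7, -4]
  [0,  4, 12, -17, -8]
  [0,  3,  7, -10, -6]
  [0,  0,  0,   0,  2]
λ = 2: alg = 5, geom = 2

Step 1 — factor the characteristic polynomial to read off the algebraic multiplicities:
  χ_A(x) = (x - 2)^5

Step 2 — compute geometric multiplicities via the rank-nullity identity g(λ) = n − rank(A − λI):
  rank(A − (2)·I) = 3, so dim ker(A − (2)·I) = n − 3 = 2

Summary:
  λ = 2: algebraic multiplicity = 5, geometric multiplicity = 2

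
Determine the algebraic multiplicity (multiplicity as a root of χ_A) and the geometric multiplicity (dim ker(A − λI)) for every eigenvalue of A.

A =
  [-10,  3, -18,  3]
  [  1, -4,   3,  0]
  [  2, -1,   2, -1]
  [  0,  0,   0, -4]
λ = -4: alg = 4, geom = 2

Step 1 — factor the characteristic polynomial to read off the algebraic multiplicities:
  χ_A(x) = (x + 4)^4

Step 2 — compute geometric multiplicities via the rank-nullity identity g(λ) = n − rank(A − λI):
  rank(A − (-4)·I) = 2, so dim ker(A − (-4)·I) = n − 2 = 2

Summary:
  λ = -4: algebraic multiplicity = 4, geometric multiplicity = 2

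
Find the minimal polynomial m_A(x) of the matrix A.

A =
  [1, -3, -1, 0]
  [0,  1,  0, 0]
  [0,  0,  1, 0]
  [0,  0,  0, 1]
x^2 - 2*x + 1

The characteristic polynomial is χ_A(x) = (x - 1)^4, so the eigenvalues are known. The minimal polynomial is
  m_A(x) = Π_λ (x − λ)^{k_λ}
where k_λ is the size of the *largest* Jordan block for λ (equivalently, the smallest k with (A − λI)^k v = 0 for every generalised eigenvector v of λ).

  λ = 1: largest Jordan block has size 2, contributing (x − 1)^2

So m_A(x) = (x - 1)^2 = x^2 - 2*x + 1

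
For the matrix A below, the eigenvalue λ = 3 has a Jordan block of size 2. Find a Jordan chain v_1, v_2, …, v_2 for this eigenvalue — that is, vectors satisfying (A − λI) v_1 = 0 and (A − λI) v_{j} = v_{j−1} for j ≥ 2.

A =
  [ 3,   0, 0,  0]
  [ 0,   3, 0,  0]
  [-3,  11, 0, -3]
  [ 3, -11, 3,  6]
A Jordan chain for λ = 3 of length 2:
v_1 = (0, 0, -3, 3)ᵀ
v_2 = (1, 0, 0, 0)ᵀ

Let N = A − (3)·I. We want v_2 with N^2 v_2 = 0 but N^1 v_2 ≠ 0; then v_{j-1} := N · v_j for j = 2, …, 2.

Pick v_2 = (1, 0, 0, 0)ᵀ.
Then v_1 = N · v_2 = (0, 0, -3, 3)ᵀ.

Sanity check: (A − (3)·I) v_1 = (0, 0, 0, 0)ᵀ = 0. ✓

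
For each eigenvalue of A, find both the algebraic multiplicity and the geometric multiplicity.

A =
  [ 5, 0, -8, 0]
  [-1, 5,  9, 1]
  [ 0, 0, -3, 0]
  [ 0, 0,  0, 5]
λ = -3: alg = 1, geom = 1; λ = 5: alg = 3, geom = 2

Step 1 — factor the characteristic polynomial to read off the algebraic multiplicities:
  χ_A(x) = (x - 5)^3*(x + 3)

Step 2 — compute geometric multiplicities via the rank-nullity identity g(λ) = n − rank(A − λI):
  rank(A − (-3)·I) = 3, so dim ker(A − (-3)·I) = n − 3 = 1
  rank(A − (5)·I) = 2, so dim ker(A − (5)·I) = n − 2 = 2

Summary:
  λ = -3: algebraic multiplicity = 1, geometric multiplicity = 1
  λ = 5: algebraic multiplicity = 3, geometric multiplicity = 2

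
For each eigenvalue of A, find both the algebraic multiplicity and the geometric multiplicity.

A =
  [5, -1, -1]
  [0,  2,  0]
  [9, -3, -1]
λ = 2: alg = 3, geom = 2

Step 1 — factor the characteristic polynomial to read off the algebraic multiplicities:
  χ_A(x) = (x - 2)^3

Step 2 — compute geometric multiplicities via the rank-nullity identity g(λ) = n − rank(A − λI):
  rank(A − (2)·I) = 1, so dim ker(A − (2)·I) = n − 1 = 2

Summary:
  λ = 2: algebraic multiplicity = 3, geometric multiplicity = 2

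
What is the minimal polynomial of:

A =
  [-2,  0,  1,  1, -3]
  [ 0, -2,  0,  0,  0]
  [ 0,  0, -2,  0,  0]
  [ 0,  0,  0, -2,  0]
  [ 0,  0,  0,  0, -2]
x^2 + 4*x + 4

The characteristic polynomial is χ_A(x) = (x + 2)^5, so the eigenvalues are known. The minimal polynomial is
  m_A(x) = Π_λ (x − λ)^{k_λ}
where k_λ is the size of the *largest* Jordan block for λ (equivalently, the smallest k with (A − λI)^k v = 0 for every generalised eigenvector v of λ).

  λ = -2: largest Jordan block has size 2, contributing (x + 2)^2

So m_A(x) = (x + 2)^2 = x^2 + 4*x + 4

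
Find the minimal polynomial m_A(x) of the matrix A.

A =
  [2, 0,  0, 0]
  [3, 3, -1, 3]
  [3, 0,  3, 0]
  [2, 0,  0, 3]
x^3 - 8*x^2 + 21*x - 18

The characteristic polynomial is χ_A(x) = (x - 3)^3*(x - 2), so the eigenvalues are known. The minimal polynomial is
  m_A(x) = Π_λ (x − λ)^{k_λ}
where k_λ is the size of the *largest* Jordan block for λ (equivalently, the smallest k with (A − λI)^k v = 0 for every generalised eigenvector v of λ).

  λ = 2: largest Jordan block has size 1, contributing (x − 2)
  λ = 3: largest Jordan block has size 2, contributing (x − 3)^2

So m_A(x) = (x - 3)^2*(x - 2) = x^3 - 8*x^2 + 21*x - 18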